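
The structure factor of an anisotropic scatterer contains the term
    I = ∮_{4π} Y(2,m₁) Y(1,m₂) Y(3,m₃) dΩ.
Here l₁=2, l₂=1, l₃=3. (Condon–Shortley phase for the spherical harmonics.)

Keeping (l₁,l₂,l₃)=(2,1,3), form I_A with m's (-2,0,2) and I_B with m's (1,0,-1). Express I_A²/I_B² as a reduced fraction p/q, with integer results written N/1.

5/8

Same 2,1,3: normalisation and zero-m 3j drop out of the ratio.
A: Δ: 0! 4! 2! / 7! → 1/105; sum: t=0:+1/24 = 1/24; 3j²(2 1 3; -2 0 2) = Δ·Π!·Σ² = 1/21  (sign -1)
B: Δ: 0! 4! 2! / 7! → 1/105; sum: t=0:+1/6 = 1/6; 3j²(2 1 3; 1 0 -1) = Δ·Π!·Σ² = 8/105  (sign +1)
I_A²/I_B² = (1/21)/(8/105) = 5/8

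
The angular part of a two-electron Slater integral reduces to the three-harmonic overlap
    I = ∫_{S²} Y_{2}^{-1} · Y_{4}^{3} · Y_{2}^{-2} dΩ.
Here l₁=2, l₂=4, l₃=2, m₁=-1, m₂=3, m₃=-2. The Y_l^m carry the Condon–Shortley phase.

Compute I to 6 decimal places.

-0.238414

Checks pass: Σm=0; 8 even; l₃=2∈[2,6].
(2·2+1)(2·4+1)(2·2+1) = 225
Δ: 4! 0! 4! / 9! → 1/630
sum: t=2:+1/16 = 1/16
3j²(2 4 2; 0 0 0) = Δ·Π!·Σ² = 2/35  (sign +1)
sum: t=3:−1/144 = -1/144
3j²(2 4 2; -1 3 -2) = Δ·Π!·Σ² = 1/18  (sign -1)
combine: 4πI² = 225·2/35·1/18 = 5/7
take √, sign -1: I = -0.23841361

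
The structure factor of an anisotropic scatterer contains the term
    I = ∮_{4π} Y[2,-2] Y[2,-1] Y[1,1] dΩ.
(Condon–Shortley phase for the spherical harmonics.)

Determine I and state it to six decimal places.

0.000000

m-sum = -2 − 1 + 1 = -2 ≠ 0 ⇒ I = 0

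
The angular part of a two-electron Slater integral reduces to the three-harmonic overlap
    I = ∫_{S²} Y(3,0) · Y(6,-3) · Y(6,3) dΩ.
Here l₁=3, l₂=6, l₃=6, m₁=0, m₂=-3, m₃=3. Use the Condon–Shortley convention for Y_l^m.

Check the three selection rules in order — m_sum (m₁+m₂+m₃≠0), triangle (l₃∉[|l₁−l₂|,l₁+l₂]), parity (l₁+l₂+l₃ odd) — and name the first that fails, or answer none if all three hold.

parity

m₁+m₂+m₃ = 0 − 3 + 3 = 0  ✓
triangle: |3−6|=3 ≤ l₃=6 ≤ 3+6=9  ✓
parity: l₁+l₂+l₃ = 15 is odd  ✗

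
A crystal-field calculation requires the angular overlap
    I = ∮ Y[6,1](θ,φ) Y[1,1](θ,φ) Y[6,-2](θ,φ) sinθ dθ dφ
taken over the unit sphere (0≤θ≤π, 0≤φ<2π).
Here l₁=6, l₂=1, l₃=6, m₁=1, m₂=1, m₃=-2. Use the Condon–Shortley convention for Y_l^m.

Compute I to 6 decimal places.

l₁+l₂+l₃=13 is odd: 3j(l;000)=0 ⇒ I=0

0.000000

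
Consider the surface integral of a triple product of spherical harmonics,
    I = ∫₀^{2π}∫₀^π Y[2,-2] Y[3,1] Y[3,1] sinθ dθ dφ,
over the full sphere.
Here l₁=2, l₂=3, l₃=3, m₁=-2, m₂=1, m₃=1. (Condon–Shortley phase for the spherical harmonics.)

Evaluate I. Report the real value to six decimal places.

Rules hold: Σm=0, L=8 even, 1≤3≤5.
N = 5·7·7 = 245
Δ = 2!·2!·4!/9! = 1/3780
Racah Σ t=0..2: t=0:+1/24 t=1:−1/4 t=2:+1/24 = -1/6
⇒ 3j(2 3 3; 0 0 0)² = 4/105, sgn +1
Racah Σ t=2..2: t=2:+1/16 = 1/16
⇒ 3j(2 3 3; -2 1 1)² = 2/35, sgn +1
4πI² = N·(3j₀)²·(3jₘ)² = 8/15
I = +1·√(0.533333/4π) = 0.20601291

0.206013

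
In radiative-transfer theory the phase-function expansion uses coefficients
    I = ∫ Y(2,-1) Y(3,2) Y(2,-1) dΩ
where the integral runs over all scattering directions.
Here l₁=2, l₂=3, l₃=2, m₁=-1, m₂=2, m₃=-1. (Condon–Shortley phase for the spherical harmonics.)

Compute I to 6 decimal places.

0.000000

Σlᵢ=7 odd — θ-integrand is odd under cosθ→−cosθ; I=0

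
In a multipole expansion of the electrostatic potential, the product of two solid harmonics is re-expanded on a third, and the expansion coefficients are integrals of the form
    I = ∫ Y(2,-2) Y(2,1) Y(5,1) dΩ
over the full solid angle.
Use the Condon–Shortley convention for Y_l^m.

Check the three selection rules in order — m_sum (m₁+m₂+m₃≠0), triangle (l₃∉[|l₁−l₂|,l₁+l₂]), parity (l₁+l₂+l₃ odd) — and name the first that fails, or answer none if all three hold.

m₁+m₂+m₃ = -2 + 1 + 1 = 0  ✓
triangle: |2−2|=0 ≤ l₃=5 ≤ 2+2=4  ✗
parity: l₁+l₂+l₃ = 9 is odd

triangle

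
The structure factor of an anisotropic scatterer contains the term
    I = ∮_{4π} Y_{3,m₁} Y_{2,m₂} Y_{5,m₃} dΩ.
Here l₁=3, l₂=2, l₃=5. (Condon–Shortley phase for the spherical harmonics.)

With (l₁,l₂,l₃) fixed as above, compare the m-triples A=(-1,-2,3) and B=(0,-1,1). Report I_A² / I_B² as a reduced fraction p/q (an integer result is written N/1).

Same 3,2,5: normalisation and zero-m 3j drop out of the ratio.
A: Δ: 0! 6! 4! / 11! → 1/2310; sum: t=0:+1/1152 = 1/1152; 3j²(3 2 5; -1 -2 3) = Δ·Π!·Σ² = 1/33  (sign +1)
B: Δ: 0! 6! 4! / 11! → 1/2310; sum: t=0:+1/216 = 1/216; 3j²(3 2 5; 0 -1 1) = Δ·Π!·Σ² = 8/231  (sign +1)
I_A²/I_B² = (1/33)/(8/231) = 7/8

7/8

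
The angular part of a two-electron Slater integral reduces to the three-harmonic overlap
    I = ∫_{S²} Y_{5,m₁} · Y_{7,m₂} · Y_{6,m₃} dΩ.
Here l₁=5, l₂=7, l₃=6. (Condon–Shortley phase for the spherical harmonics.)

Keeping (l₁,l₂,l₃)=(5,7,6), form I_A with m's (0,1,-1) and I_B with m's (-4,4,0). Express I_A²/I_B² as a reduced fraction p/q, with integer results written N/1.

l's match ⇒ only the (l;m) 3-j factors differ between A and B.
A: triangle coeff Δ(5,7,6) = 1/174594420; Σ_t [1,5]: t=1:−1/14515200 t=2:+1/414720 t=3:−1/103680 t=4:+1/165888 t=5:−1/2073600 = -17/9676800; (3j)²=85/19019 [(5 7 6; 0 1 -1)], sign=+1
B: triangle coeff Δ(5,7,6) = 1/174594420; Σ_t [5,6]: t=5:−1/4147200 t=6:+1/3110400 = 1/12441600; (3j)²=7/4199 [(5 7 6; -4 4 0)], sign=+1
I_A²/I_B² = (85/19019)/(7/4199) = 1445/539

1445/539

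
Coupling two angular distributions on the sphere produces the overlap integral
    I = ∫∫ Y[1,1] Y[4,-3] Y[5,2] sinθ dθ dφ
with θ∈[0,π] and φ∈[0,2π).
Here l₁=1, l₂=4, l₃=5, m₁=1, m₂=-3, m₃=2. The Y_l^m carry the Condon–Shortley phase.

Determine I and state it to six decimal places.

0.085055

Checks pass: Σm=0; 10 even; l₃=5∈[3,5].
(2·1+1)(2·4+1)(2·5+1) = 297
Δ: 0! 2! 8! / 11! → 1/495
sum: t=0:+1/576 = 1/576
3j²(1 4 5; 0 0 0) = Δ·Π!·Σ² = 5/99  (sign -1)
sum: t=0:+1/10080 = 1/10080
3j²(1 4 5; 1 -3 2) = Δ·Π!·Σ² = 1/165  (sign -1)
combine: 4πI² = 297·5/99·1/165 = 1/11
take √, sign +1: I = 0.08505478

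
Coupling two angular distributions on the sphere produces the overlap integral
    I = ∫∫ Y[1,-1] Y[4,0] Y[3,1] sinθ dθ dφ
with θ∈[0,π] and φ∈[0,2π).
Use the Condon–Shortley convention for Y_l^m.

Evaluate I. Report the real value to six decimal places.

m-sum 0 ✓  L=8 even ✓  3≤3≤5 ✓
Π(2lᵢ+1) = 3×9×7 = 189
triangle coeff Δ(1,4,3) = 1/252
Σ_t [1,1]: t=1:−1/36 = -1/36
(3j)²=4/63 [(1 4 3; 0 0 0)], sign=+1
Σ_t [2,2]: t=2:+1/96 = 1/96
(3j)²=1/42 [(1 4 3; -1 0 1)], sign=+1
⇒ 4πI² = 2/7
I = (+1)√(2/7/(4π)) = 0.15078601

0.150786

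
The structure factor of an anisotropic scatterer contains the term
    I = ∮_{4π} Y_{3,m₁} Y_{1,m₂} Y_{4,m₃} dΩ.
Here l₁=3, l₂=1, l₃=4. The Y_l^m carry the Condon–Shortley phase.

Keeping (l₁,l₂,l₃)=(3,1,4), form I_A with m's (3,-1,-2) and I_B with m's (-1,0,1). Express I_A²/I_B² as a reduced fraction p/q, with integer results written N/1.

1/15

Shared (l₁,l₂,l₃)=(3,1,4): N and (l;000)² cancel in I_A²/I_B².
A: Δ = 0!·6!·2!/9! = 1/252; Racah Σ t=0..0: t=0:+1/1440 = 1/1440; ⇒ 3j(3 1 4; 3 -1 -2)² = 1/252, sgn +1
B: Δ = 0!·6!·2!/9! = 1/252; Racah Σ t=0..0: t=0:+1/48 = 1/48; ⇒ 3j(3 1 4; -1 0 1)² = 5/84, sgn -1
I_A²/I_B² = (1/252)/(5/84) = 1/15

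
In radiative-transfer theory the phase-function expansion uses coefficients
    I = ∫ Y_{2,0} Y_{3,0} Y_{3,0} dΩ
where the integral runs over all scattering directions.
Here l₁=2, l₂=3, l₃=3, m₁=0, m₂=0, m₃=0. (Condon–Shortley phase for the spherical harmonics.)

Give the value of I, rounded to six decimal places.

Checks pass: Σm=0; 8 even; l₃=3∈[1,5].
(2·2+1)(2·3+1)(2·3+1) = 245
Δ: 2! 2! 4! / 9! → 1/3780
sum: t=0:+1/24 t=1:−1/4 t=2:+1/24 = -1/6
3j²(2 3 3; 0 0 0) = Δ·Π!·Σ² = 4/105  (sign +1)
(m-triple is (0,0,0) — same symbol as above.)
combine: 4πI² = 245·4/105·4/105 = 16/45
take √, sign +1: I = 0.16820883

0.168209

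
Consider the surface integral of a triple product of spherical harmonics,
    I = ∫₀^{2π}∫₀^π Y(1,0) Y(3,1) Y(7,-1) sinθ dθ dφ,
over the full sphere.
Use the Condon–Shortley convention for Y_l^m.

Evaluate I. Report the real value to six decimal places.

0.000000

triangle: need 2≤l₃≤4, have 7; I=0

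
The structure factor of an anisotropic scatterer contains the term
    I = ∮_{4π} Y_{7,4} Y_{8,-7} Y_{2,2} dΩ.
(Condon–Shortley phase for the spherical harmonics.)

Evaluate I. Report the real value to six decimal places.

Σmᵢ = -1 ≠ 0, so the φ-integral vanishes; I = 0

0.000000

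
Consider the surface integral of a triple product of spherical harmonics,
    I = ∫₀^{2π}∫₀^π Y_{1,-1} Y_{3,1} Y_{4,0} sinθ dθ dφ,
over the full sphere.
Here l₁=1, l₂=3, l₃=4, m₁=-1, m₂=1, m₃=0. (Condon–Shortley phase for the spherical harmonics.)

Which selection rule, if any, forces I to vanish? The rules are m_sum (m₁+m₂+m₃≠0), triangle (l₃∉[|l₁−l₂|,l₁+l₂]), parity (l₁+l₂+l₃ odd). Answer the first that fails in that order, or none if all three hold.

none

m₁+m₂+m₃ = -1 + 1 + 0 = 0  ✓
triangle: |1−3|=2 ≤ l₃=4 ≤ 1+3=4  ✓
parity: l₁+l₂+l₃ = 8 is even  ✓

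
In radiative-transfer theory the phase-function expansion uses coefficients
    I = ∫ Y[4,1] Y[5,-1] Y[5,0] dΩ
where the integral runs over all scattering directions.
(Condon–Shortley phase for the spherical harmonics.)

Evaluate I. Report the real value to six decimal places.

-0.053153

Rules hold: Σm=0, L=14 even, 1≤5≤9.
N = 9·11·11 = 1089
Δ = 4!·4!·6!/15! = 1/3153150
Racah Σ t=0..4: t=0:+1/69120 t=1:−1/1728 t=2:+1/576 t=3:−1/1728 t=4:+1/69120 = 7/11520
⇒ 3j(4 5 5; 0 0 0)² = 2/143, sgn -1
Racah Σ t=0..3: t=0:+1/6912 t=1:−1/864 t=2:+1/1152 t=3:−1/17280 = -7/34560
⇒ 3j(4 5 5; 1 -1 0)² = 1/429, sgn +1
4πI² = N·(3j₀)²·(3jₘ)² = 6/169
I = -1·√(0.035503/4π) = -0.05315295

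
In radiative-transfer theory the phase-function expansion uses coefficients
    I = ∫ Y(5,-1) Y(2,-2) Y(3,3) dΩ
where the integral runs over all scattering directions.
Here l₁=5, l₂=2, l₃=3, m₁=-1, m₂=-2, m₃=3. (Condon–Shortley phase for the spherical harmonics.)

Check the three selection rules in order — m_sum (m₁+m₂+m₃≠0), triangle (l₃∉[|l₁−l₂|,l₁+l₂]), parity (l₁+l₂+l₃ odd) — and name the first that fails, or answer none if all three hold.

none

azimuthal sum: -1 − 2 + 3 = 0  ✓
3 ≤ 3 ≤ 7 (triangle on l)  ✓
L = 5 + 2 + 3 = 10 (even)  ✓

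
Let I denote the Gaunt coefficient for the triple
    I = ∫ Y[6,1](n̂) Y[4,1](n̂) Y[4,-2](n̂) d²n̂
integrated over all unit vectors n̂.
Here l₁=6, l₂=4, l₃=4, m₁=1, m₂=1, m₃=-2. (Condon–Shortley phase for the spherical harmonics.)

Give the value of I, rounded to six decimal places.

Checks pass: Σm=0; 14 even; l₃=4∈[2,10].
(2·6+1)(2·4+1)(2·4+1) = 1053
Δ: 6! 6! 2! / 15! → 1/1261260
sum: t=2:+1/4608 t=3:−1/1296 t=4:+1/4608 = -7/20736
3j²(6 4 4; 0 0 0) = Δ·Π!·Σ² = 20/1287  (sign -1)
sum: t=3:−1/3456 t=4:+1/5760 t=5:−1/172800 = -7/57600
3j²(6 4 4; 1 1 -2) = Δ·Π!·Σ² = 21/2860  (sign -1)
combine: 4πI² = 1053·20/1287·21/2860 = 189/1573
take √, sign +1: I = 0.09778261

0.097783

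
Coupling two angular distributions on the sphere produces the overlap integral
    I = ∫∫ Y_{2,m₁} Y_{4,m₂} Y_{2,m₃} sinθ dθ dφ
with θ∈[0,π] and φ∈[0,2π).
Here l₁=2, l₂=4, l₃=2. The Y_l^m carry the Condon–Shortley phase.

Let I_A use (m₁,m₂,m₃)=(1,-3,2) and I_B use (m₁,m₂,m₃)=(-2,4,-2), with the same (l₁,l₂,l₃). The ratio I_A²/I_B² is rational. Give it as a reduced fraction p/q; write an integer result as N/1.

1/2

Shared (l₁,l₂,l₃)=(2,4,2): N and (l;000)² cancel in I_A²/I_B².
A: Δ = 4!·0!·4!/9! = 1/630; Racah Σ t=1..1: t=1:−1/144 = -1/144; ⇒ 3j(2 4 2; 1 -3 2)² = 1/18, sgn -1
B: Δ = 4!·0!·4!/9! = 1/630; Racah Σ t=4..4: t=4:+1/576 = 1/576; ⇒ 3j(2 4 2; -2 4 -2)² = 1/9, sgn +1
I_A²/I_B² = (1/18)/(1/9) = 1/2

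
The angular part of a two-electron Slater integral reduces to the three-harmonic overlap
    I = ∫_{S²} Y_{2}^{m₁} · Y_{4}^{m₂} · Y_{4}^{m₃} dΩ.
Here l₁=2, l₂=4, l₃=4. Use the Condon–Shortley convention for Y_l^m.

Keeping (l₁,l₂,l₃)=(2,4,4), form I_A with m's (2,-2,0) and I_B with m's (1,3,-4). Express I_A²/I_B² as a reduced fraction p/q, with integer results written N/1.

Shared (l₁,l₂,l₃)=(2,4,4): N and (l;000)² cancel in I_A²/I_B².
A: Δ = 2!·2!·6!/11! = 1/13860; Racah Σ t=0..0: t=0:+1/192 = 1/192; ⇒ 3j(2 4 4; 2 -2 0)² = 3/77, sgn +1
B: Δ = 2!·2!·6!/11! = 1/13860; Racah Σ t=1..1: t=1:−1/1440 = -1/1440; ⇒ 3j(2 4 4; 1 3 -4)² = 7/165, sgn -1
I_A²/I_B² = (3/77)/(7/165) = 45/49

45/49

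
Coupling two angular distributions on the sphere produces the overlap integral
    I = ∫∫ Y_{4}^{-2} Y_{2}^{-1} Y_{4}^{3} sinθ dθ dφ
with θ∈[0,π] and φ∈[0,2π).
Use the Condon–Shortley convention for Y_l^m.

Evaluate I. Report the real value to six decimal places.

Checks pass: Σm=0; 10 even; l₃=4∈[2,6].
(2·4+1)(2·2+1)(2·4+1) = 405
Δ: 2! 6! 2! / 11! → 1/13860
sum: t=0:+1/192 t=1:−1/36 t=2:+1/192 = -5/288
3j²(4 2 4; 0 0 0) = Δ·Π!·Σ² = 20/693  (sign -1)
sum: t=0:+1/1440 t=1:−1/240 = -1/288
3j²(4 2 4; -2 -1 3) = Δ·Π!·Σ² = 5/132  (sign +1)
combine: 4πI² = 405·20/693·5/132 = 375/847
take √, sign -1: I = -0.18770204

-0.187702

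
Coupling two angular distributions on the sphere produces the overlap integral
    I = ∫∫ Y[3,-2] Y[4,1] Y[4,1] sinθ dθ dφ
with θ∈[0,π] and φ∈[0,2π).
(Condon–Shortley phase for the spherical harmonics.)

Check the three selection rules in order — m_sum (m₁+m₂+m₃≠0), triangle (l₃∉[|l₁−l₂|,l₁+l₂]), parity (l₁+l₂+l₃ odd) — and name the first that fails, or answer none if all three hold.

parity

m₁+m₂+m₃ = -2 + 1 + 1 = 0  ✓
triangle: |3−4|=1 ≤ l₃=4 ≤ 3+4=7  ✓
parity: l₁+l₂+l₃ = 11 is odd  ✗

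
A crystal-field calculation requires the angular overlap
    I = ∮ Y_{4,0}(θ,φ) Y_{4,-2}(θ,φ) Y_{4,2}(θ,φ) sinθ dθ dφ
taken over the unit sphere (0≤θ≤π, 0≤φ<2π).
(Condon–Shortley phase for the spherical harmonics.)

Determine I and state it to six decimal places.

Checks pass: Σm=0; 12 even; l₃=4∈[0,8].
(2·4+1)(2·4+1)(2·4+1) = 729
Δ: 4! 4! 4! / 13! → 1/450450
sum: t=0:+1/13824 t=1:−1/216 t=2:+1/64 t=3:−1/216 t=4:+1/13824 = 5/768
3j²(4 4 4; 0 0 0) = Δ·Π!·Σ² = 18/1001  (sign +1)
sum: t=0:+1/2304 t=1:−1/216 t=2:+1/384 = -11/6912
3j²(4 4 4; 0 -2 2) = Δ·Π!·Σ² = 11/1638  (sign -1)
combine: 4πI² = 729·18/1001·11/1638 = 729/8281
take √, sign -1: I = -0.08369845

-0.083698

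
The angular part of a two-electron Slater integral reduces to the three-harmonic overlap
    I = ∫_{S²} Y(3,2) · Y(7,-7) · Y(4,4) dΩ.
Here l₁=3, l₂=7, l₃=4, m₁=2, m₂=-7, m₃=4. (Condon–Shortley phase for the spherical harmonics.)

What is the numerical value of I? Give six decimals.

Σmᵢ = -1 ≠ 0, so the φ-integral vanishes; I = 0

0.000000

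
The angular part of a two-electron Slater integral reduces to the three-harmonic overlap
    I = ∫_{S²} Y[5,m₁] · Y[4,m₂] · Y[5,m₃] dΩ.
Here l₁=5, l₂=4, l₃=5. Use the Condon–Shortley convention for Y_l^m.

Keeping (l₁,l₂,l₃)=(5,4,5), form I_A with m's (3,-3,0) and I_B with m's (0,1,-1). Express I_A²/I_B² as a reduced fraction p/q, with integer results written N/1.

6/1

Shared (l₁,l₂,l₃)=(5,4,5): N and (l;000)² cancel in I_A²/I_B².
A: Δ = 4!·6!·4!/15! = 1/3153150; Racah Σ t=0..1: t=0:+1/6912 t=1:−1/17280 = 1/11520; ⇒ 3j(5 4 5; 3 -3 0)² = 2/143, sgn -1
B: Δ = 4!·6!·4!/15! = 1/3153150; Racah Σ t=1..4: t=1:−1/6912 t=2:+1/864 t=3:−1/1152 t=4:+1/17280 = 7/34560; ⇒ 3j(5 4 5; 0 1 -1)² = 1/429, sgn +1
I_A²/I_B² = (2/143)/(1/429) = 6/1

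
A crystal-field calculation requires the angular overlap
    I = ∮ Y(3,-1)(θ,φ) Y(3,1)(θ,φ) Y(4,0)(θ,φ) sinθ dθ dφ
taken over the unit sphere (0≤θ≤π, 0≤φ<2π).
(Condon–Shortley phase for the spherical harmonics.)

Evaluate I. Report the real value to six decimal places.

-0.025645

Rules hold: Σm=0, L=10 even, 0≤4≤6.
N = 7·7·9 = 441
Δ = 2!·4!·4!/11! = 1/34650
Racah Σ t=0..2: t=0:+1/72 t=1:−1/16 t=2:+1/72 = -5/144
⇒ 3j(3 3 4; 0 0 0)² = 2/77, sgn -1
Racah Σ t=0..2: t=0:+1/1152 t=1:−1/36 t=2:+1/32 = 5/1152
⇒ 3j(3 3 4; -1 1 0)² = 1/1386, sgn +1
4πI² = N·(3j₀)²·(3jₘ)² = 1/121
I = -1·√(0.00826446/4π) = -0.02564498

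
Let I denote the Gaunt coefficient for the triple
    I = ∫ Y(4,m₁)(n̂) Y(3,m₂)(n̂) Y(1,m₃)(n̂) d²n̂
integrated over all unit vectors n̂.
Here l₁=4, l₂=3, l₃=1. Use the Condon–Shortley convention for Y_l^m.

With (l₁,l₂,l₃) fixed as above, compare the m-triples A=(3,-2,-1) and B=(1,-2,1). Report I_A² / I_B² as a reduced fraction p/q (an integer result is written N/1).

7/1

Shared (l₁,l₂,l₃)=(4,3,1): N and (l;000)² cancel in I_A²/I_B².
A: Δ = 6!·2!·0!/9! = 1/252; Racah Σ t=1..1: t=1:−1/240 = -1/240; ⇒ 3j(4 3 1; 3 -2 -1)² = 1/12, sgn -1
B: Δ = 6!·2!·0!/9! = 1/252; Racah Σ t=1..1: t=1:−1/240 = -1/240; ⇒ 3j(4 3 1; 1 -2 1)² = 1/84, sgn -1
I_A²/I_B² = (1/12)/(1/84) = 7/1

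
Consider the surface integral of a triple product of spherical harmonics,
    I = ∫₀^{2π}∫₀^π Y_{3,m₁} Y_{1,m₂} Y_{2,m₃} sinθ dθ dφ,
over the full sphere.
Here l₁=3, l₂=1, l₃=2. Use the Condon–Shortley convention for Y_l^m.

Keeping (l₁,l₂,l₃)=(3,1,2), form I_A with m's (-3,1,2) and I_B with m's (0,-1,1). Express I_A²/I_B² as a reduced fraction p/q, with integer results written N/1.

Shared (l₁,l₂,l₃)=(3,1,2): N and (l;000)² cancel in I_A²/I_B².
A: Δ = 2!·4!·0!/7! = 1/105; Racah Σ t=2..2: t=2:+1/48 = 1/48; ⇒ 3j(3 1 2; -3 1 2)² = 1/7, sgn +1
B: Δ = 2!·4!·0!/7! = 1/105; Racah Σ t=0..0: t=0:+1/12 = 1/12; ⇒ 3j(3 1 2; 0 -1 1)² = 1/35, sgn -1
I_A²/I_B² = (1/7)/(1/35) = 5/1

5/1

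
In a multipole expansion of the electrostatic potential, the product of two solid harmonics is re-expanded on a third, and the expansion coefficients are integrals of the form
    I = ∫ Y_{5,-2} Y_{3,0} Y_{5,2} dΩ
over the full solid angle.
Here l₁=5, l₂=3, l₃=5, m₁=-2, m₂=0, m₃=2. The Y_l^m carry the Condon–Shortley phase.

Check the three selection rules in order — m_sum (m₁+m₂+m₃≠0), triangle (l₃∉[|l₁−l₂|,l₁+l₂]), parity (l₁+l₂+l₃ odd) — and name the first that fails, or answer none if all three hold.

m₁+m₂+m₃ = -2 + 0 + 2 = 0  ✓
triangle: |5−3|=2 ≤ l₃=5 ≤ 5+3=8  ✓
parity: l₁+l₂+l₃ = 13 is odd  ✗

parity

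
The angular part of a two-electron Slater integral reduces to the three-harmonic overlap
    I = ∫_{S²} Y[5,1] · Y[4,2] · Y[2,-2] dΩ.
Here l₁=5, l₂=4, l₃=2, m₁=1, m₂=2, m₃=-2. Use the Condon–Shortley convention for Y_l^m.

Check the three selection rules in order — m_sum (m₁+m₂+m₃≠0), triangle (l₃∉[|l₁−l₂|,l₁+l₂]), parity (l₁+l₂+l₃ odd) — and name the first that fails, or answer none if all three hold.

azimuthal sum: 1 + 2 − 2 = 1  ✗
1 ≤ 2 ≤ 9 (triangle on l)
L = 5 + 4 + 2 = 11 (odd)

m_sum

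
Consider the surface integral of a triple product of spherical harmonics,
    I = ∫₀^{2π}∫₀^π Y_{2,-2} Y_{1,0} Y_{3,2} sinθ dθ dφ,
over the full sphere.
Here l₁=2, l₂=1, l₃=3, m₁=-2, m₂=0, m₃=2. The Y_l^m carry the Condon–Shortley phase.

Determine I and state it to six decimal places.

0.184674

m-sum 0 ✓  L=6 even ✓  1≤3≤3 ✓
Π(2lᵢ+1) = 5×3×7 = 105
triangle coeff Δ(2,1,3) = 1/105
Σ_t [0,0]: t=0:+1/4 = 1/4
(3j)²=3/35 [(2 1 3; 0 0 0)], sign=-1
Σ_t [0,0]: t=0:+1/24 = 1/24
(3j)²=1/21 [(2 1 3; -2 0 2)], sign=-1
⇒ 4πI² = 3/7
I = (+1)√(3/7/(4π)) = 0.18467439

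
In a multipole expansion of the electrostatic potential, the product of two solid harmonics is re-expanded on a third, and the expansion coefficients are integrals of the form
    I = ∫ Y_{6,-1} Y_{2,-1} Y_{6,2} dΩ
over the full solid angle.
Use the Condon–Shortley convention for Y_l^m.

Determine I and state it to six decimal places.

Rules hold: Σm=0, L=14 even, 4≤6≤8.
N = 13·5·13 = 845
Δ = 2!·10!·2!/15! = 1/90090
Racah Σ t=0..2: t=0:+1/69120 t=1:−1/14400 t=2:+1/69120 = -7/172800
⇒ 3j(6 2 6; 0 0 0)² = 14/715, sgn -1
Racah Σ t=0..1: t=0:+1/60480 t=1:−1/34560 = -1/80640
⇒ 3j(6 2 6; -1 -1 2)² = 6/1001, sgn -1
4πI² = N·(3j₀)²·(3jₘ)² = 12/121
I = +1·√(0.0991736/4π) = 0.08883682

0.088837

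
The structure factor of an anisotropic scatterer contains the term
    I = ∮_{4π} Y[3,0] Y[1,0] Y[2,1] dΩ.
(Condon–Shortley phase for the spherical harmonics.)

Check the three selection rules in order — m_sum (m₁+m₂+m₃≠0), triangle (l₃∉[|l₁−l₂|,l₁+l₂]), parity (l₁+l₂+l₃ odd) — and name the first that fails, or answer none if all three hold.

Σmᵢ = 1  ✗
l₃∈[|l₁−l₂|,l₁+l₂]=[2,4], have l₃=2
Σlᵢ = 6 ⇒ even

m_sum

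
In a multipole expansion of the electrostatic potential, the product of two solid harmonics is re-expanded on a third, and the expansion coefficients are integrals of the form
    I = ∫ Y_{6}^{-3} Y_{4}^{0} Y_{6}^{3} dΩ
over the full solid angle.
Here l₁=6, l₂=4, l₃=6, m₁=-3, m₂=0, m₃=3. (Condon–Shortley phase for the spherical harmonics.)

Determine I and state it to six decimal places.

Checks pass: Σm=0; 16 even; l₃=6∈[2,10].
(2·6+1)(2·4+1)(2·6+1) = 1521
Δ: 4! 8! 4! / 17! → 1/15315300
sum: t=0:+1/829440 t=1:−1/25920 t=2:+1/9216 t=3:−1/25920 t=4:+1/829440 = 7/207360
3j²(6 4 6; 0 0 0) = Δ·Π!·Σ² = 28/2431  (sign +1)
sum: t=1:−1/1451520 t=2:+1/80640 t=3:−1/51840 t=4:+1/414720 = -1/193536
3j²(6 4 6; -3 0 3) = Δ·Π!·Σ² = 81/17017  (sign +1)
combine: 4πI² = 1521·28/2431·81/17017 = 2916/34969
take √, sign +1: I = 0.08146053

0.081461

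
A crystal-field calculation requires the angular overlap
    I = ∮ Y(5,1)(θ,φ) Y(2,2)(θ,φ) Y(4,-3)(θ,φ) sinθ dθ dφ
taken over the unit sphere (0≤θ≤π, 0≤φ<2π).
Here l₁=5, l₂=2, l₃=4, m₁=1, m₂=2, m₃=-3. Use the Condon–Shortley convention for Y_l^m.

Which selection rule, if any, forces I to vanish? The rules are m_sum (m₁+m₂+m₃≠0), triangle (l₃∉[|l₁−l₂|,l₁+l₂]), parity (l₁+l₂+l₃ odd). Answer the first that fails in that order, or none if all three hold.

Σmᵢ = 0  ✓
l₃∈[|l₁−l₂|,l₁+l₂]=[3,7], have l₃=4  ✓
Σlᵢ = 11 ⇒ odd  ✗

parity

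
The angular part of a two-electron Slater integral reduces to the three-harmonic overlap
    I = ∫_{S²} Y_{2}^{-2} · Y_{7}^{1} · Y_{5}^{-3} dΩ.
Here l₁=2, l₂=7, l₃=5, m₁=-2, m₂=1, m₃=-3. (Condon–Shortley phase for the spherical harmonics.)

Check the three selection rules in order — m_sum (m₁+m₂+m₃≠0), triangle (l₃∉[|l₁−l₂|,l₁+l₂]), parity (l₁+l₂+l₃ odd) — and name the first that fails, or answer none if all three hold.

m_sum

azimuthal sum: -2 + 1 − 3 = -4  ✗
5 ≤ 5 ≤ 9 (triangle on l)
L = 2 + 7 + 5 = 14 (even)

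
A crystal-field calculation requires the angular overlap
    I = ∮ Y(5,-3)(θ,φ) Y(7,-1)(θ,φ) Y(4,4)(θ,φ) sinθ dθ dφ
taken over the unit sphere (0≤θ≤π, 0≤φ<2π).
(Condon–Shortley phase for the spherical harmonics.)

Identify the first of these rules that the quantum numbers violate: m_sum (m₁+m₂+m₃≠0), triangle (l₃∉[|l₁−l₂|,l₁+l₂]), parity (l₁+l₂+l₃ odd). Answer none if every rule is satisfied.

azimuthal sum: -3 − 1 + 4 = 0  ✓
2 ≤ 4 ≤ 12 (triangle on l)  ✓
L = 5 + 7 + 4 = 16 (even)  ✓

none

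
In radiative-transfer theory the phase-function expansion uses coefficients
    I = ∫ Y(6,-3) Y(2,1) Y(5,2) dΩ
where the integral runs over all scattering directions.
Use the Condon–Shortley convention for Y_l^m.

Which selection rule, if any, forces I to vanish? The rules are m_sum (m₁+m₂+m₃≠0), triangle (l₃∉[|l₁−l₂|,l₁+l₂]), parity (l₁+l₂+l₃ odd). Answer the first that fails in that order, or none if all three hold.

m₁+m₂+m₃ = -3 + 1 + 2 = 0  ✓
triangle: |6−2|=4 ≤ l₃=5 ≤ 6+2=8  ✓
parity: l₁+l₂+l₃ = 13 is odd  ✗

parity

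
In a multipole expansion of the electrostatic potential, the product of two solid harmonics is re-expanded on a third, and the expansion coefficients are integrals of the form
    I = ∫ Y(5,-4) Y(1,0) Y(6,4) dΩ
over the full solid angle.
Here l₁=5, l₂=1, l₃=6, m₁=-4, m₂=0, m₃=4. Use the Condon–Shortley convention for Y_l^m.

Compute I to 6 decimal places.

Checks pass: Σm=0; 12 even; l₃=6∈[4,6].
(2·5+1)(2·1+1)(2·6+1) = 429
Δ: 0! 10! 2! / 13! → 1/858
sum: t=0:+1/14400 = 1/14400
3j²(5 1 6; 0 0 0) = Δ·Π!·Σ² = 6/143  (sign +1)
sum: t=0:+1/362880 = 1/362880
3j²(5 1 6; -4 0 4) = Δ·Π!·Σ² = 10/429  (sign +1)
combine: 4πI² = 429·6/143·10/429 = 60/143
take √, sign +1: I = 0.18272698

0.182727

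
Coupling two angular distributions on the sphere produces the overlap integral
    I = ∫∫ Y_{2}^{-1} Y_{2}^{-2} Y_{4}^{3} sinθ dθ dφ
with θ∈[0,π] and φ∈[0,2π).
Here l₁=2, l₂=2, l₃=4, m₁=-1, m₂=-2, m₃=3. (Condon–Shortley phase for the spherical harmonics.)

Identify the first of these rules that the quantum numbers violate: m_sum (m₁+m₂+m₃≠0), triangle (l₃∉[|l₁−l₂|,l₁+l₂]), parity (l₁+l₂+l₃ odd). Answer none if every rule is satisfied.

none

azimuthal sum: -1 − 2 + 3 = 0  ✓
0 ≤ 4 ≤ 4 (triangle on l)  ✓
L = 2 + 2 + 4 = 8 (even)  ✓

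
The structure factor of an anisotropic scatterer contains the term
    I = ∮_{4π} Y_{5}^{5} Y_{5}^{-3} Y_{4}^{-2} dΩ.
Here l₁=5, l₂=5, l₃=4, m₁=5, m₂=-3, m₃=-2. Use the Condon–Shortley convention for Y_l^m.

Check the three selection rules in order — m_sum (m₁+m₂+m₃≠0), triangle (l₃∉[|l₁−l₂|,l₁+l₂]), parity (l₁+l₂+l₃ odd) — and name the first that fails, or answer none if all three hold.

none

Σmᵢ = 0  ✓
l₃∈[|l₁−l₂|,l₁+l₂]=[0,10], have l₃=4  ✓
Σlᵢ = 14 ⇒ even  ✓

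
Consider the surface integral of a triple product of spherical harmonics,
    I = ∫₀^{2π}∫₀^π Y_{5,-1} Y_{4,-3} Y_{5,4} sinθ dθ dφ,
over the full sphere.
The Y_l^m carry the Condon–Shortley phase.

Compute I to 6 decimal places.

-0.168084

Checks pass: Σm=0; 14 even; l₃=5∈[1,9].
(2·5+1)(2·4+1)(2·5+1) = 1089
Δ: 4! 6! 4! / 15! → 1/3153150
sum: t=0:+1/69120 t=1:−1/1728 t=2:+1/576 t=3:−1/1728 t=4:+1/69120 = 7/11520
3j²(5 4 5; 0 0 0) = Δ·Π!·Σ² = 2/143  (sign -1)
sum: t=0:+1/103680 t=1:−1/17280 = -1/20736
3j²(5 4 5; -1 -3 4) = Δ·Π!·Σ² = 10/429  (sign +1)
combine: 4πI² = 1089·2/143·10/429 = 60/169
take √, sign -1: I = -0.16808437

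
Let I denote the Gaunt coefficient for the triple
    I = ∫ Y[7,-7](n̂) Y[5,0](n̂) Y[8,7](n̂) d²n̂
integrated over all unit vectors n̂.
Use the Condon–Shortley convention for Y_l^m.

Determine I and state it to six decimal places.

m-sum 0 ✓  L=20 even ✓  2≤8≤12 ✓
Π(2lᵢ+1) = 15×11×17 = 2805
triangle coeff Δ(7,5,8) = 1/814773960
Σ_t [0,4]: t=0:+1/87091200 t=1:−1/4976640 t=2:+1/2073600 t=3:−1/4976640 t=4:+1/87091200 = 1/9676800
(3j)²=360/46189 [(7 5 8; 0 0 0)], sign=+1
Σ_t [4,4]: t=4:+1/10450944000 = 1/10450944000
(3j)²=143/7752 [(7 5 8; -7 0 7)], sign=-1
⇒ 4πI² = 2475/6137
I = (-1)√(2475/6137/(4π)) = -0.17914497

-0.179145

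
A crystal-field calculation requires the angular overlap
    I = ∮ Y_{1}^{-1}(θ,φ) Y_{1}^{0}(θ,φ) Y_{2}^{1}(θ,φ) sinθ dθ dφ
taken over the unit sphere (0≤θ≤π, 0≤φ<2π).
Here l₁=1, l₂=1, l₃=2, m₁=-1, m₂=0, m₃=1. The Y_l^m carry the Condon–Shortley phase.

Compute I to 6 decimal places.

-0.218510

Rules hold: Σm=0, L=4 even, 0≤2≤2.
N = 3·3·5 = 45
Δ = 0!·2!·2!/5! = 1/30
Racah Σ t=0..0: t=0:+1/1 = 1/1
⇒ 3j(1 1 2; 0 0 0)² = 2/15, sgn +1
Racah Σ t=0..0: t=0:+1/2 = 1/2
⇒ 3j(1 1 2; -1 0 1)² = 1/10, sgn -1
4πI² = N·(3j₀)²·(3jₘ)² = 3/5
I = -1·√(0.6/4π) = -0.21850969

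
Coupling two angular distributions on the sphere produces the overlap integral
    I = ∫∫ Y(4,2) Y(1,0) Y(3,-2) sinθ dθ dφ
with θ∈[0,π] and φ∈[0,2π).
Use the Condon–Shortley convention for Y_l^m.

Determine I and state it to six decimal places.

Checks pass: Σm=0; 8 even; l₃=3∈[3,5].
(2·4+1)(2·1+1)(2·3+1) = 189
Δ: 2! 6! 0! / 9! → 1/252
sum: t=1:−1/36 = -1/36
3j²(4 1 3; 0 0 0) = Δ·Π!·Σ² = 4/63  (sign +1)
sum: t=1:−1/120 = -1/120
3j²(4 1 3; 2 0 -2) = Δ·Π!·Σ² = 1/21  (sign +1)
combine: 4πI² = 189·4/63·1/21 = 4/7
take √, sign +1: I = 0.21324362

0.213244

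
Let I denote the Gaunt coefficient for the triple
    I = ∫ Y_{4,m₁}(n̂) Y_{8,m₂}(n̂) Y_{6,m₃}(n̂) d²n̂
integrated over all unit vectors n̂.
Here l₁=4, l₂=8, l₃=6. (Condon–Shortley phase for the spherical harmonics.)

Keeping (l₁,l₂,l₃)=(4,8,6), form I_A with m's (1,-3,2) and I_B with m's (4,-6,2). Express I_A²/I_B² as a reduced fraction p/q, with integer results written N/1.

320/637

l's match ⇒ only the (l;m) 3-j factors differ between A and B.
A: triangle coeff Δ(4,8,6) = 1/23279256; Σ_t [1,3]: t=1:−1/4147200 t=2:+1/1451520 t=3:−1/5806080 = 1/3628800; (3j)²=320/29393 [(4 8 6; 1 -3 2)], sign=+1
B: triangle coeff Δ(4,8,6) = 1/23279256; Σ_t [0,0]: t=0:+1/116121600 = 1/116121600; (3j)²=7/323 [(4 8 6; 4 -6 2)], sign=+1
I_A²/I_B² = (320/29393)/(7/323) = 320/637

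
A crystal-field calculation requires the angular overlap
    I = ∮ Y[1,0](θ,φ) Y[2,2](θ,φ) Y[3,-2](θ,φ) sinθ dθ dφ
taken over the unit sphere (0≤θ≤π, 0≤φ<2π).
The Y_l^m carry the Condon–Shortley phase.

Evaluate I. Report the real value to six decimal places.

0.184674

m-sum 0 ✓  L=6 even ✓  1≤3≤3 ✓
Π(2lᵢ+1) = 3×5×7 = 105
triangle coeff Δ(1,2,3) = 1/105
Σ_t [0,0]: t=0:+1/4 = 1/4
(3j)²=3/35 [(1 2 3; 0 0 0)], sign=-1
Σ_t [0,0]: t=0:+1/24 = 1/24
(3j)²=1/21 [(1 2 3; 0 2 -2)], sign=-1
⇒ 4πI² = 3/7
I = (+1)√(3/7/(4π)) = 0.18467439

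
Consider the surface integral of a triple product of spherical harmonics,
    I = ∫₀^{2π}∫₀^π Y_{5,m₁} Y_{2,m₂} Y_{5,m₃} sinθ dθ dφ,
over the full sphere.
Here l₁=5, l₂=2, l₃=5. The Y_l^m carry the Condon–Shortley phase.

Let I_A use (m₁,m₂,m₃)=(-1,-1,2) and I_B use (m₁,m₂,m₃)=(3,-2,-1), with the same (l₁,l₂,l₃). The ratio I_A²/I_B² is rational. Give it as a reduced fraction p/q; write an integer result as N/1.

l's match ⇒ only the (l;m) 3-j factors differ between A and B.
A: triangle coeff Δ(5,2,5) = 1/38610; Σ_t [0,1]: t=0:+1/2880 t=1:−1/1440 = -1/2880; (3j)²=7/715 [(5 2 5; -1 -1 2)], sign=+1
B: triangle coeff Δ(5,2,5) = 1/38610; Σ_t [0,0]: t=0:+1/5760 = 1/5760; (3j)²=56/2145 [(5 2 5; 3 -2 -1)], sign=+1
I_A²/I_B² = (7/715)/(56/2145) = 3/8

3/8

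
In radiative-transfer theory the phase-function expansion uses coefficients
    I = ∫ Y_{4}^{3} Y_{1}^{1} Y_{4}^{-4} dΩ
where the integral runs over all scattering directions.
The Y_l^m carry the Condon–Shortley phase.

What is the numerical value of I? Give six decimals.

l₁+l₂+l₃=9 is odd: 3j(l;000)=0 ⇒ I=0

0.000000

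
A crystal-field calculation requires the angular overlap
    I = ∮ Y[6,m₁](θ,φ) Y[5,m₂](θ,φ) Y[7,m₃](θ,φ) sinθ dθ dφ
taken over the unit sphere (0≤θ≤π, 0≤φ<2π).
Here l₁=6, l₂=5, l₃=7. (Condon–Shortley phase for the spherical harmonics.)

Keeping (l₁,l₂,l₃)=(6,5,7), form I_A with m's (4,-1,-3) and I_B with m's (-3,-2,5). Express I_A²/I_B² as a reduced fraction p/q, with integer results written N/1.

l's match ⇒ only the (l;m) 3-j factors differ between A and B.
A: triangle coeff Δ(6,5,7) = 1/174594420; Σ_t [0,2]: t=0:+1/1658880 t=1:−1/1088640 t=2:+1/7741440 = -13/69672960; (3j)²=325/149226 [(6 5 7; 4 -1 -3)], sign=-1
B: triangle coeff Δ(6,5,7) = 1/174594420; Σ_t [1,3]: t=1:−1/11612160 t=2:+1/2419200 t=3:−1/6220800 = 29/174182400; (3j)²=841/83980 [(6 5 7; -3 -2 5)], sign=+1
I_A²/I_B² = (325/149226)/(841/83980) = 42250/194271

42250/194271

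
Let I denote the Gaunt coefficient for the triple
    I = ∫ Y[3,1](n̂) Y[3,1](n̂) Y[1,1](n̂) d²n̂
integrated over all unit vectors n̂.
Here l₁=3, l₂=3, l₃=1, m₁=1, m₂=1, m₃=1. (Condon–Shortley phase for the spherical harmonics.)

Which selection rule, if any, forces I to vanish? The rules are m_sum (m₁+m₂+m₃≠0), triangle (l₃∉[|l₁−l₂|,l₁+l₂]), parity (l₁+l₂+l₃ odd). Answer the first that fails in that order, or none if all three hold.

m₁+m₂+m₃ = 1 + 1 + 1 = 3  ✗
triangle: |3−3|=0 ≤ l₃=1 ≤ 3+3=6
parity: l₁+l₂+l₃ = 7 is odd

m_sum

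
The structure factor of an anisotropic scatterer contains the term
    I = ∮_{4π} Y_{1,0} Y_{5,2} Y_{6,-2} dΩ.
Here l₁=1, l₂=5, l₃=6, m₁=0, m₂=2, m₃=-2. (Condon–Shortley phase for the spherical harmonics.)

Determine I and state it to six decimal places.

0.231133

Checks pass: Σm=0; 12 even; l₃=6∈[4,6].
(2·1+1)(2·5+1)(2·6+1) = 429
Δ: 0! 2! 10! / 13! → 1/858
sum: t=0:+1/14400 = 1/14400
3j²(1 5 6; 0 0 0) = Δ·Π!·Σ² = 6/143  (sign +1)
sum: t=0:+1/30240 = 1/30240
3j²(1 5 6; 0 2 -2) = Δ·Π!·Σ² = 16/429  (sign +1)
combine: 4πI² = 429·6/143·16/429 = 96/143
take √, sign +1: I = 0.23113338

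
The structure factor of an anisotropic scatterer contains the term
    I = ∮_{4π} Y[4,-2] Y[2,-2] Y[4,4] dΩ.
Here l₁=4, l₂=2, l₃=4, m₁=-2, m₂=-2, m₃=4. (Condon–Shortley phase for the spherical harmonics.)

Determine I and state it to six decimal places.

Rules hold: Σm=0, L=10 even, 2≤4≤6.
N = 9·5·9 = 405
Δ = 2!·6!·2!/11! = 1/13860
Racah Σ t=0..2: t=0:+1/192 t=1:−1/36 t=2:+1/192 = -5/288
⇒ 3j(4 2 4; 0 0 0)² = 20/693, sgn -1
Racah Σ t=0..0: t=0:+1/2880 = 1/2880
⇒ 3j(4 2 4; -2 -2 4)² = 2/165, sgn +1
4πI² = N·(3j₀)²·(3jₘ)² = 120/847
I = -1·√(0.141677/4π) = -0.10618031

-0.106180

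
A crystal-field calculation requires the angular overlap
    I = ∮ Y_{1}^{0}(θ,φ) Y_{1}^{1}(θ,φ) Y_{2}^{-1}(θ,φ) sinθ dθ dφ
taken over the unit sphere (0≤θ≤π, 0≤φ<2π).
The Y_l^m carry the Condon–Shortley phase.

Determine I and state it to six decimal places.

-0.218510

m-sum 0 ✓  L=4 even ✓  0≤2≤2 ✓
Π(2lᵢ+1) = 3×3×5 = 45
triangle coeff Δ(1,1,2) = 1/30
Σ_t [0,0]: t=0:+1/1 = 1/1
(3j)²=2/15 [(1 1 2; 0 0 0)], sign=+1
Σ_t [0,0]: t=0:+1/2 = 1/2
(3j)²=1/10 [(1 1 2; 0 1 -1)], sign=-1
⇒ 4πI² = 3/5
I = (-1)√(3/5/(4π)) = -0.21850969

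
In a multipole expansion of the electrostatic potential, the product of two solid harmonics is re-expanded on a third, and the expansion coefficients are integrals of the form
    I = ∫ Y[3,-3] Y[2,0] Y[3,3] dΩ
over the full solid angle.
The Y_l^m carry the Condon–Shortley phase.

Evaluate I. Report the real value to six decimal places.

0.210261

m-sum 0 ✓  L=8 even ✓  1≤3≤5 ✓
Π(2lᵢ+1) = 7×5×7 = 245
triangle coeff Δ(3,2,3) = 1/3780
Σ_t [0,2]: t=0:+1/24 t=1:−1/4 t=2:+1/24 = -1/6
(3j)²=4/105 [(3 2 3; 0 0 0)], sign=+1
Σ_t [2,2]: t=2:+1/96 = 1/96
(3j)²=5/84 [(3 2 3; -3 0 3)], sign=+1
⇒ 4πI² = 5/9
I = (+1)√(5/9/(4π)) = 0.21026104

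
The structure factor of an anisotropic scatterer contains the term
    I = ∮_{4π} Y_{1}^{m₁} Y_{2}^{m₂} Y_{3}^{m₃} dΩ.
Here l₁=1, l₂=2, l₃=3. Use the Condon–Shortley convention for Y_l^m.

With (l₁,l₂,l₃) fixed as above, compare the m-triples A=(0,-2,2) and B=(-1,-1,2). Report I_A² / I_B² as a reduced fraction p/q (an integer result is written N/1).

1/2

Same 1,2,3: normalisation and zero-m 3j drop out of the ratio.
A: Δ: 0! 2! 4! / 7! → 1/105; sum: t=0:+1/24 = 1/24; 3j²(1 2 3; 0 -2 2) = Δ·Π!·Σ² = 1/21  (sign -1)
B: Δ: 0! 2! 4! / 7! → 1/105; sum: t=0:+1/12 = 1/12; 3j²(1 2 3; -1 -1 2) = Δ·Π!·Σ² = 2/21  (sign -1)
I_A²/I_B² = (1/21)/(2/21) = 1/2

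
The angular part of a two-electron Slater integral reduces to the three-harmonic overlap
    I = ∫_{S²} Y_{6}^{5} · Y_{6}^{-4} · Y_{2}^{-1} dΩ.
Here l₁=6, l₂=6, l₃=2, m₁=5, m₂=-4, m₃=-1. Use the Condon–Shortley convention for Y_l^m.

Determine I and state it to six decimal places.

-0.197649

Checks pass: Σm=0; 14 even; l₃=2∈[0,12].
(2·6+1)(2·6+1)(2·2+1) = 845
Δ: 10! 2! 2! / 15! → 1/90090
sum: t=4:+1/69120 t=5:−1/14400 t=6:+1/69120 = -7/172800
3j²(6 6 2; 0 0 0) = Δ·Π!·Σ² = 14/715  (sign -1)
sum: t=0:+1/7257600 t=1:−1/725760 = -1/806400
3j²(6 6 2; 5 -4 -1) = Δ·Π!·Σ² = 27/910  (sign +1)
combine: 4πI² = 845·14/715·27/910 = 27/55
take √, sign -1: I = -0.19764945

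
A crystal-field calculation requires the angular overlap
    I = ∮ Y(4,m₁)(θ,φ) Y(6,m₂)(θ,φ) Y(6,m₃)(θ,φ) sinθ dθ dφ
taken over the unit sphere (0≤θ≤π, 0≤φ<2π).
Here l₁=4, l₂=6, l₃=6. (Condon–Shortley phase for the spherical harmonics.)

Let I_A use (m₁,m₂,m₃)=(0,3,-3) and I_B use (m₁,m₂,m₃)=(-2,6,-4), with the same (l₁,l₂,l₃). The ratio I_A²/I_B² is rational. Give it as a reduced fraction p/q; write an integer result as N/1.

12/55

Shared (l₁,l₂,l₃)=(4,6,6): N and (l;000)² cancel in I_A²/I_B².
A: Δ = 4!·4!·8!/17! = 1/15315300; Racah Σ t=1..4: t=1:−1/1451520 t=2:+1/80640 t=3:−1/51840 t=4:+1/414720 = -1/193536; ⇒ 3j(4 6 6; 0 3 -3)² = 81/17017, sgn +1
B: Δ = 4!·4!·8!/17! = 1/15315300; Racah Σ t=4..4: t=4:+1/3870720 = 1/3870720; ⇒ 3j(4 6 6; -2 6 -4)² = 135/6188, sgn +1
I_A²/I_B² = (81/17017)/(135/6188) = 12/55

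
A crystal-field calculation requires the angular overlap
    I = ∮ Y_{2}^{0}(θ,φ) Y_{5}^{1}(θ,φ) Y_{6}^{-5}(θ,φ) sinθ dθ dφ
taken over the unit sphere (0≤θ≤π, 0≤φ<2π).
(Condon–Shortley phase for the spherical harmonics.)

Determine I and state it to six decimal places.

0.000000

m-sum = 0 + 1 − 5 = -4 ≠ 0 ⇒ I = 0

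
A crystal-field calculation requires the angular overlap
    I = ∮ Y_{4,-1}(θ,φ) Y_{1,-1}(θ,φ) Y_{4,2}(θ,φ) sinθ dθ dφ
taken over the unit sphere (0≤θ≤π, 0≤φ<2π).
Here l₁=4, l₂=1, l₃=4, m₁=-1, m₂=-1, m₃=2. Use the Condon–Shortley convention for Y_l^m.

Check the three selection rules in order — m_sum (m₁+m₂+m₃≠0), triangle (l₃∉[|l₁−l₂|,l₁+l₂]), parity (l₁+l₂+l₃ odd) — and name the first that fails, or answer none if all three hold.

azimuthal sum: -1 − 1 + 2 = 0  ✓
3 ≤ 4 ≤ 5 (triangle on l)  ✓
L = 4 + 1 + 4 = 9 (odd)  ✗

parity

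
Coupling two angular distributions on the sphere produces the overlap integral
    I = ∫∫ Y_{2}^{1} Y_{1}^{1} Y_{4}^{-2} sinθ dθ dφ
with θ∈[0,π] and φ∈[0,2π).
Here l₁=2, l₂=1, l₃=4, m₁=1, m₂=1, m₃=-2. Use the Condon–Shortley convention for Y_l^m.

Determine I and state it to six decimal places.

l₃=4 ∉ [1,3] — triangle fails ⇒ I = 0

0.000000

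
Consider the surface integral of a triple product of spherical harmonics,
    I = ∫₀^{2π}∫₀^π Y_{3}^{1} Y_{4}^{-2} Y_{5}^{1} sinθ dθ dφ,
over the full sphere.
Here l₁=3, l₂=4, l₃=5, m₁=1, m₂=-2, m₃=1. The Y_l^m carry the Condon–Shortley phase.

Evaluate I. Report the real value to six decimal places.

0.106335

m-sum 0 ✓  L=12 even ✓  1≤5≤7 ✓
Π(2lᵢ+1) = 7×9×11 = 693
triangle coeff Δ(3,4,5) = 1/180180
Σ_t [0,2]: t=0:+1/576 t=1:−1/144 t=2:+1/576 = -1/288
(3j)²=20/1001 [(3 4 5; 0 0 0)], sign=+1
Σ_t [0,2]: t=0:+1/384 t=1:−1/720 t=2:+1/34560 = 43/34560
(3j)²=1849/180180 [(3 4 5; 1 -2 1)], sign=+1
⇒ 4πI² = 1849/13013
I = (+1)√(1849/13013/(4π)) = 0.10633465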